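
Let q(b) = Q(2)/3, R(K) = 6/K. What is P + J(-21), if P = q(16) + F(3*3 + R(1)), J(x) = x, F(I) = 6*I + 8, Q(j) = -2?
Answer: 229/3 ≈ 76.333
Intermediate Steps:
F(I) = 8 + 6*I
q(b) = -⅔ (q(b) = -2/3 = -2*⅓ = -⅔)
P = 292/3 (P = -⅔ + (8 + 6*(3*3 + 6/1)) = -⅔ + (8 + 6*(9 + 6*1)) = -⅔ + (8 + 6*(9 + 6)) = -⅔ + (8 + 6*15) = -⅔ + (8 + 90) = -⅔ + 98 = 292/3 ≈ 97.333)
P + J(-21) = 292/3 - 21 = 229/3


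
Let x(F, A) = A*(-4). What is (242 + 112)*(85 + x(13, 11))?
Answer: 14514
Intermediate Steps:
x(F, A) = -4*A
(242 + 112)*(85 + x(13, 11)) = (242 + 112)*(85 - 4*11) = 354*(85 - 44) = 354*41 = 14514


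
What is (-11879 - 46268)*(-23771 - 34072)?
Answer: 3363396921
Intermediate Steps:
(-11879 - 46268)*(-23771 - 34072) = -58147*(-57843) = 3363396921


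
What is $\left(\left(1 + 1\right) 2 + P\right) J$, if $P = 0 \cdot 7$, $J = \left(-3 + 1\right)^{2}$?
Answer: $16$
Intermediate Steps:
$J = 4$ ($J = \left(-2\right)^{2} = 4$)
$P = 0$
$\left(\left(1 + 1\right) 2 + P\right) J = \left(\left(1 + 1\right) 2 + 0\right) 4 = \left(2 \cdot 2 + 0\right) 4 = \left(4 + 0\right) 4 = 4 \cdot 4 = 16$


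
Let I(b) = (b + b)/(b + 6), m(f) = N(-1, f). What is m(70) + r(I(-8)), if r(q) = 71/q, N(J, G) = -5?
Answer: 31/8 ≈ 3.8750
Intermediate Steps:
m(f) = -5
I(b) = 2*b/(6 + b) (I(b) = (2*b)/(6 + b) = 2*b/(6 + b))
m(70) + r(I(-8)) = -5 + 71/((2*(-8)/(6 - 8))) = -5 + 71/((2*(-8)/(-2))) = -5 + 71/((2*(-8)*(-½))) = -5 + 71/8 = 31/8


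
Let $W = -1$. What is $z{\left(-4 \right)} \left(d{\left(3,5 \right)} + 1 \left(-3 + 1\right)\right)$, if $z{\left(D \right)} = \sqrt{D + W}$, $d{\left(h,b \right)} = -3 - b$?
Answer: $- 10 i \sqrt{5} \approx - 22.361 i$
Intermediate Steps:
$z{\left(D \right)} = \sqrt{-1 + D}$ ($z{\left(D \right)} = \sqrt{D - 1} = \sqrt{-1 + D}$)
$z{\left(-4 \right)} \left(d{\left(3,5 \right)} + 1 \left(-3 + 1\right)\right) = \sqrt{-1 - 4} \left(\left(-3 - 5\right) + 1 \left(-3 + 1\right)\right) = \sqrt{-5} \left(\left(-3 - 5\right) + 1 \left(-2\right)\right) = i \sqrt{5} \left(-8 - 2\right) = i \sqrt{5} \left(-10\right) = - 10 i \sqrt{5}$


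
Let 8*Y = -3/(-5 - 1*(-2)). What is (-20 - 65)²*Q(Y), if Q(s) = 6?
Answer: 43350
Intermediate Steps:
Y = ⅛ (Y = (-3/(-5 - 1*(-2)))/8 = (-3/(-5 + 2))/8 = (-3/(-3))/8 = (-3*(-⅓))/8 = (⅛)*1 = ⅛ ≈ 0.12500)
(-20 - 65)²*Q(Y) = (-20 - 65)²*6 = (-85)²*6 = 7225*6 = 43350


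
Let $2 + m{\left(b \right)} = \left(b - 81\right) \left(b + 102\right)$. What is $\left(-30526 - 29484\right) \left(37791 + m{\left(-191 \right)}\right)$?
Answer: $-3720439970$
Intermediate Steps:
$m{\left(b \right)} = -2 + \left(-81 + b\right) \left(102 + b\right)$ ($m{\left(b \right)} = -2 + \left(b - 81\right) \left(b + 102\right) = -2 + \left(-81 + b\right) \left(102 + b\right)$)
$\left(-30526 - 29484\right) \left(37791 + m{\left(-191 \right)}\right) = \left(-30526 - 29484\right) \left(37791 + \left(-8264 + \left(-191\right)^{2} + 21 \left(-191\right)\right)\right) = - 60010 \left(37791 - -24206\right) = - 60010 \left(37791 + 24206\right) = \left(-60010\right) 61997 = -3720439970$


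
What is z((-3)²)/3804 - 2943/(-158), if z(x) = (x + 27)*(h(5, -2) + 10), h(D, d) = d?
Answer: 936723/50086 ≈ 18.702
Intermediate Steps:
z(x) = 216 + 8*x (z(x) = (x + 27)*(-2 + 10) = (27 + x)*8 = 216 + 8*x)
z((-3)²)/3804 - 2943/(-158) = (216 + 8*(-3)²)/3804 - 2943/(-158) = (216 + 8*9)*(1/3804) - 2943*(-1/158) = (216 + 72)*(1/3804) + 2943/158 = 288*(1/3804) + 2943/158 = 24/317 + 2943/158 = 936723/50086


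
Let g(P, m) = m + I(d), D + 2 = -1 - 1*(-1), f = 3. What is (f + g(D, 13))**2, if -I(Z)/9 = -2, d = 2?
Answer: 1156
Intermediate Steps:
I(Z) = 18 (I(Z) = -9*(-2) = 18)
D = -2 (D = -2 + (-1 - 1*(-1)) = -2 + (-1 + 1) = -2 + 0 = -2)
g(P, m) = 18 + m (g(P, m) = m + 18 = 18 + m)
(f + g(D, 13))**2 = (3 + (18 + 13))**2 = (3 + 31)**2 = 34**2 = 1156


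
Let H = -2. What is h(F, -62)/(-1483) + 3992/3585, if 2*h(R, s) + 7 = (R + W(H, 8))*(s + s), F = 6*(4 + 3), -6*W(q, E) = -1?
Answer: 10203379/3544370 ≈ 2.8788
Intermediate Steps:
W(q, E) = ⅙ (W(q, E) = -⅙*(-1) = ⅙)
F = 42 (F = 6*7 = 42)
h(R, s) = -7/2 + s*(⅙ + R) (h(R, s) = -7/2 + ((R + ⅙)*(s + s))/2 = -7/2 + ((⅙ + R)*(2*s))/2 = -7/2 + (2*s*(⅙ + R))/2 = -7/2 + s*(⅙ + R))
h(F, -62)/(-1483) + 3992/3585 = (-7/2 + (⅙)*(-62) + 42*(-62))/(-1483) + 3992/3585 = (-7/2 - 31/3 - 2604)*(-1/1483) + 3992*(1/3585) = -15707/6*(-1/1483) + 3992/3585 = 15707/8898 + 3992/3585 = 10203379/3544370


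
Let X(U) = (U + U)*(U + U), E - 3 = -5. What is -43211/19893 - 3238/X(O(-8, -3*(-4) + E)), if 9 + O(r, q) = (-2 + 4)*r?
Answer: -86220517/24866250 ≈ -3.4674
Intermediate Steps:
E = -2 (E = 3 - 5 = -2)
O(r, q) = -9 + 2*r (O(r, q) = -9 + (-2 + 4)*r = -9 + 2*r)
X(U) = 4*U² (X(U) = (2*U)*(2*U) = 4*U²)
-43211/19893 - 3238/X(O(-8, -3*(-4) + E)) = -43211/19893 - 3238*1/(4*(-9 + 2*(-8))²) = -43211*1/19893 - 3238*1/(4*(-9 - 16)²) = -43211/19893 - 3238/(4*(-25)²) = -43211/19893 - 3238/(4*625) = -43211/19893 - 3238/2500 = -43211/19893 - 3238*1/2500 = -43211/19893 - 1619/1250 = -86220517/24866250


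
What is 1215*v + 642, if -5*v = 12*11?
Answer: -31434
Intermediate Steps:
v = -132/5 (v = -12*11/5 = -⅕*132 = -132/5 ≈ -26.400)
1215*v + 642 = 1215*(-132/5) + 642 = -32076 + 642 = -31434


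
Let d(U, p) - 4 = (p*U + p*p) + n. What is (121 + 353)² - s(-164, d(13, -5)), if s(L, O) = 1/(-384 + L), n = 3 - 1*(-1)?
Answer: 123122449/548 ≈ 2.2468e+5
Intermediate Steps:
n = 4 (n = 3 + 1 = 4)
d(U, p) = 8 + p² + U*p (d(U, p) = 4 + ((p*U + p*p) + 4) = 4 + ((U*p + p²) + 4) = 4 + ((p² + U*p) + 4) = 4 + (4 + p² + U*p) = 8 + p² + U*p)
(121 + 353)² - s(-164, d(13, -5)) = (121 + 353)² - 1/(-384 - 164) = 474² - 1/(-548) = 224676 - 1*(-1/548) = 224676 + 1/548 = 123122449/548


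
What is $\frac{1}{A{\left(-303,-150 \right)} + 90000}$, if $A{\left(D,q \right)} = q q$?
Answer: $\frac{1}{112500} \approx 8.8889 \cdot 10^{-6}$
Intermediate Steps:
$A{\left(D,q \right)} = q^{2}$
$\frac{1}{A{\left(-303,-150 \right)} + 90000} = \frac{1}{\left(-150\right)^{2} + 90000} = \frac{1}{22500 + 90000} = \frac{1}{112500}$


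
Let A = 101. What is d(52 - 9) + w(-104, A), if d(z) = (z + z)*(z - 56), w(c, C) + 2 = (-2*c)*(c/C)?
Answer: -134752/101 ≈ -1334.2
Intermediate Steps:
w(c, C) = -2 - 2*c²/C (w(c, C) = -2 + (-2*c)*(c/C) = -2 - 2*c²/C)
d(z) = 2*z*(-56 + z) (d(z) = (2*z)*(-56 + z) = 2*z*(-56 + z))
d(52 - 9) + w(-104, A) = 2*(52 - 9)*(-56 + (52 - 9)) + (-2 - 2*(-104)²/101) = 2*43*(-56 + 43) + (-2 - 2*1/101*10816) = 2*43*(-13) + (-2 - 21632/101) = -1118 - 21834/101 = -134752/101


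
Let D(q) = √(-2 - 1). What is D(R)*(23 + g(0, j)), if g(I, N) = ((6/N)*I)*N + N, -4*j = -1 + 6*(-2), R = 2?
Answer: 105*I*√3/4 ≈ 45.466*I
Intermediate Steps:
j = 13/4 (j = -(-1 + 6*(-2))/4 = -(-1 - 12)/4 = -¼*(-13) = 13/4 ≈ 3.2500)
g(I, N) = N + 6*I (g(I, N) = (6*I/N)*N + N = 6*I + N = N + 6*I)
D(q) = I*√3 (D(q) = √(-3) = I*√3)
D(R)*(23 + g(0, j)) = (I*√3)*(23 + (13/4 + 6*0)) = (I*√3)*(23 + (13/4 + 0)) = (I*√3)*(23 + 13/4) = (I*√3)*(105/4) = 105*I*√3/4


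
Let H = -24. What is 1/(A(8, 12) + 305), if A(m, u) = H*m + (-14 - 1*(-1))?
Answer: 1/100 ≈ 0.010000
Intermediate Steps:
A(m, u) = -13 - 24*m (A(m, u) = -24*m + (-14 - 1*(-1)) = -24*m + (-14 + 1) = -24*m - 13 = -13 - 24*m)
1/(A(8, 12) + 305) = 1/((-13 - 24*8) + 305) = 1/((-13 - 192) + 305) = 1/(-205 + 305) = 1/100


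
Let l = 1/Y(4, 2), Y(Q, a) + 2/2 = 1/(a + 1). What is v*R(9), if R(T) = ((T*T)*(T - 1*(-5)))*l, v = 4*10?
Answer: -68040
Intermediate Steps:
v = 40
Y(Q, a) = -1 + 1/(1 + a) (Y(Q, a) = -1 + 1/(a + 1) = -1 + 1/(1 + a))
l = -3/2 (l = 1/(-1*2/(1 + 2)) = 1/(-1*2/3) = 1/(-1*2*⅓) = 1/(-⅔) = -3/2 ≈ -1.5000)
R(T) = -3*T²*(5 + T)/2 (R(T) = ((T*T)*(T - 1*(-5)))*(-3/2) = (T²*(T + 5))*(-3/2) = (T²*(5 + T))*(-3/2) = -3*T²*(5 + T)/2)
v*R(9) = 40*((3/2)*9²*(-5 - 1*9)) = 40*((3/2)*81*(-5 - 9)) = 40*((3/2)*81*(-14)) = 40*(-1701) = -68040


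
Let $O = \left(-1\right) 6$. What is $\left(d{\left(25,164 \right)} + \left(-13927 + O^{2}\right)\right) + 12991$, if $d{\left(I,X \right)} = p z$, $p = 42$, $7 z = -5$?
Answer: $-930$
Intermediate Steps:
$z = - \frac{5}{7}$ ($z = \frac{1}{7} \left(-5\right) = - \frac{5}{7} \approx -0.71429$)
$O = -6$
$d{\left(I,X \right)} = -30$ ($d{\left(I,X \right)} = 42 \left(- \frac{5}{7}\right) = -30$)
$\left(d{\left(25,164 \right)} + \left(-13927 + O^{2}\right)\right) + 12991 = \left(-30 - \left(13927 - \left(-6\right)^{2}\right)\right) + 12991 = \left(-30 + \left(-13927 + 36\right)\right) + 12991 = \left(-30 - 13891\right) + 12991 = -13921 + 12991 = -930$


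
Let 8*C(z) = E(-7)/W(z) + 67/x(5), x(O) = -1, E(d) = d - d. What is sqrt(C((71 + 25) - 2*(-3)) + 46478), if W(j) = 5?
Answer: sqrt(743514)/4 ≈ 215.57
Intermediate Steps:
E(d) = 0
C(z) = -67/8 (C(z) = (0/5 + 67/(-1))/8 = (0*(1/5) + 67*(-1))/8 = (0 - 67)/8 = (1/8)*(-67) = -67/8)
sqrt(C((71 + 25) - 2*(-3)) + 46478) = sqrt(-67/8 + 46478) = sqrt(371757/8) = sqrt(743514)/4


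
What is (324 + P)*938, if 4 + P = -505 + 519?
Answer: 313292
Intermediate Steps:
P = 10 (P = -4 + (-505 + 519) = -4 + 14 = 10)
(324 + P)*938 = (324 + 10)*938 = 334*938 = 313292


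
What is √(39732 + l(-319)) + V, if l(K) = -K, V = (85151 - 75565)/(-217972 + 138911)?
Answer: -9586/79061 + 11*√331 ≈ 200.01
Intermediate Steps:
V = -9586/79061 (V = 9586/(-79061) = 9586*(-1/79061) = -9586/79061 ≈ -0.12125)
√(39732 + l(-319)) + V = √(39732 - 1*(-319)) - 9586/79061 = √(39732 + 319) - 9586/79061 = √40051 - 9586/79061 = 11*√331 - 9586/79061 = -9586/79061 + 11*√331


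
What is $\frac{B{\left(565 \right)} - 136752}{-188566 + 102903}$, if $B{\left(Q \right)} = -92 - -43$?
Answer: $\frac{136801}{85663} \approx 1.597$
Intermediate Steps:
$B{\left(Q \right)} = -49$ ($B{\left(Q \right)} = -92 + 43 = -49$)
$\frac{B{\left(565 \right)} - 136752}{-188566 + 102903} = \frac{-49 - 136752}{-188566 + 102903} = - \frac{136801}{-85663} = \left(-136801\right) \left(- \frac{1}{85663}\right) = \frac{136801}{85663}$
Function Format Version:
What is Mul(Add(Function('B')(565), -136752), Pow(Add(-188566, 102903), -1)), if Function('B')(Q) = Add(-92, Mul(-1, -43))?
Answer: Rational(136801, 85663) ≈ 1.5970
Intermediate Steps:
Function('B')(Q) = -49 (Function('B')(Q) = Add(-92, 43) = -49)
Mul(Add(Function('B')(565), -136752), Pow(Add(-188566, 102903), -1)) = Mul(Add(-49, -136752), Pow(Add(-188566, 102903), -1)) = Mul(-136801, Pow(-85663, -1)) = Mul(-136801, Rational(-1, 85663)) = Rational(136801, 85663)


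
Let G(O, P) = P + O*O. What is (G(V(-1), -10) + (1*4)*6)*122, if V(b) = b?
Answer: 1830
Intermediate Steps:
G(O, P) = P + O²
(G(V(-1), -10) + (1*4)*6)*122 = ((-10 + (-1)²) + (1*4)*6)*122 = ((-10 + 1) + 4*6)*122 = (-9 + 24)*122 = 15*122 = 1830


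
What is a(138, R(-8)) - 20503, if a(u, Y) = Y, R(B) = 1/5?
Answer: -102514/5 ≈ -20503.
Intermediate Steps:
R(B) = ⅕
a(138, R(-8)) - 20503 = ⅕ - 20503 = -102514/5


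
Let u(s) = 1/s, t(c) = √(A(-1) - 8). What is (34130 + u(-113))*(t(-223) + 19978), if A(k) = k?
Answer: 77048932842/113 + 11570067*I/113 ≈ 6.8185e+8 + 1.0239e+5*I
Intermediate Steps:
t(c) = 3*I (t(c) = √(-1 - 8) = √(-9) = 3*I)
(34130 + u(-113))*(t(-223) + 19978) = (34130 + 1/(-113))*(3*I + 19978) = (34130 - 1/113)*(19978 + 3*I) = 3856689*(19978 + 3*I)/113 = 77048932842/113 + 11570067*I/113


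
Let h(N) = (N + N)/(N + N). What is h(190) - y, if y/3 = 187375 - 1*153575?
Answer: -101399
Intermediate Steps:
h(N) = 1 (h(N) = (2*N)/((2*N)) = (2*N)*(1/(2*N)) = 1)
y = 101400 (y = 3*(187375 - 1*153575) = 3*(187375 - 153575) = 3*33800 = 101400)
h(190) - y = 1 - 1*101400 = 1 - 101400 = -101399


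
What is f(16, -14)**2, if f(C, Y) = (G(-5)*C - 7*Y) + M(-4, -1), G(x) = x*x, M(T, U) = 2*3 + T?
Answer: 250000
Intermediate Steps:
M(T, U) = 6 + T
G(x) = x**2
f(C, Y) = 2 - 7*Y + 25*C (f(C, Y) = ((-5)**2*C - 7*Y) + (6 - 4) = (25*C - 7*Y) + 2 = (-7*Y + 25*C) + 2 = 2 - 7*Y + 25*C)
f(16, -14)**2 = (2 - 7*(-14) + 25*16)**2 = (2 + 98 + 400)**2 = 500**2 = 250000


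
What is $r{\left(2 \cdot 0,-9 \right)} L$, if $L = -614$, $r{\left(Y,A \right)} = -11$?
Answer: $6754$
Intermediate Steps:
$r{\left(2 \cdot 0,-9 \right)} L = \left(-11\right) \left(-614\right) = 6754$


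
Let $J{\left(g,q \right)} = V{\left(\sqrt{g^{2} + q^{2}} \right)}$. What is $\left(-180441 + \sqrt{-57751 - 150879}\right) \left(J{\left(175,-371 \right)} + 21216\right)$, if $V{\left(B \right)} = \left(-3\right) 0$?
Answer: $-3828236256 + 21216 i \sqrt{208630} \approx -3.8282 \cdot 10^{9} + 9.6906 \cdot 10^{6} i$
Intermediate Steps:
$V{\left(B \right)} = 0$
$J{\left(g,q \right)} = 0$
$\left(-180441 + \sqrt{-57751 - 150879}\right) \left(J{\left(175,-371 \right)} + 21216\right) = \left(-180441 + \sqrt{-57751 - 150879}\right) \left(0 + 21216\right) = \left(-180441 + \sqrt{-208630}\right) 21216 = \left(-180441 + i \sqrt{208630}\right) 21216 = -3828236256 + 21216 i \sqrt{208630}$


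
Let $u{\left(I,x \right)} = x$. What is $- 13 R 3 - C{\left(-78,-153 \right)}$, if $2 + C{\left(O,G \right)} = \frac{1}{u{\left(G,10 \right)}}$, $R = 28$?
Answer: $- \frac{10901}{10} \approx -1090.1$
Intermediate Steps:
$C{\left(O,G \right)} = - \frac{19}{10}$ ($C{\left(O,G \right)} = -2 + \frac{1}{10} = - \frac{19}{10}$)
$- 13 R 3 - C{\left(-78,-153 \right)} = \left(-13\right) 28 \cdot 3 - - \frac{19}{10} = \left(-364\right) 3 + \frac{19}{10} = -1092 + \frac{19}{10} = - \frac{10901}{10}$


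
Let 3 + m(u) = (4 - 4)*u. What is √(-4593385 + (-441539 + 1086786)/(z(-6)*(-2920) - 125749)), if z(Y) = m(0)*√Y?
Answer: 2*√((144403553903 - 10059513150*I*√6)/(-125749 + 8760*I*√6)) ≈ 0.00019849 - 2143.2*I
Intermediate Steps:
m(u) = -3 (m(u) = -3 + (4 - 4)*u = -3 + 0*u = -3 + 0 = -3)
z(Y) = -3*√Y
√(-4593385 + (-441539 + 1086786)/(z(-6)*(-2920) - 125749)) = √(-4593385 + (-441539 + 1086786)/(-3*I*√6*(-2920) - 125749)) = √(-4593385 + 645247/(-3*I*√6*(-2920) - 125749)) = √(-4593385 + 645247/(8760*I*√6 - 125749)) = √(-4593385 + 645247/(-125749 + 8760*I*√6))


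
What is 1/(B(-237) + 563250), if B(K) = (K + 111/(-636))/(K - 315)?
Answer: 117024/65913818281 ≈ 1.7754e-6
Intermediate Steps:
B(K) = (-37/212 + K)/(-315 + K) (B(K) = (K + 111*(-1/636))/(-315 + K) = (K - 37/212)/(-315 + K) = (-37/212 + K)/(-315 + K))
1/(B(-237) + 563250) = 1/((-37/212 - 237)/(-315 - 237) + 563250) = 1/(-50281/212/(-552) + 563250) = 1/(-1/552*(-50281/212) + 563250) = 1/(50281/117024 + 563250) = 1/(65913818281/117024) = 117024/65913818281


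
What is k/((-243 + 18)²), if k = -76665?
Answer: -5111/3375 ≈ -1.5144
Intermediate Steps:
k/((-243 + 18)²) = -76665/(-243 + 18)² = -76665/((-225)²) = -76665/50625 = -76665*1/50625 = -5111/3375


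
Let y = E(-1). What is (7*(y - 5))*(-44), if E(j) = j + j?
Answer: 2156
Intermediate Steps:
E(j) = 2*j
y = -2 (y = 2*(-1) = -2)
(7*(y - 5))*(-44) = (7*(-2 - 5))*(-44) = (7*(-7))*(-44) = -49*(-44) = 2156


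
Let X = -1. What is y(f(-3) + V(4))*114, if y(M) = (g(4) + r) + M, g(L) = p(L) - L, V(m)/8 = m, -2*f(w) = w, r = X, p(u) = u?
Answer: 3705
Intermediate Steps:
r = -1
f(w) = -w/2
V(m) = 8*m
g(L) = 0 (g(L) = L - L = 0)
y(M) = -1 + M (y(M) = (0 - 1) + M = -1 + M)
y(f(-3) + V(4))*114 = (-1 + (-½*(-3) + 8*4))*114 = (-1 + (3/2 + 32))*114 = (-1 + 67/2)*114 = (65/2)*114 = 3705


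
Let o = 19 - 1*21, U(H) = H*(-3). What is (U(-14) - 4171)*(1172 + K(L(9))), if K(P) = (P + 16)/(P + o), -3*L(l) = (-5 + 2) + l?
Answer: -9649473/2 ≈ -4.8247e+6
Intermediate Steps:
L(l) = 1 - l/3 (L(l) = -((-5 + 2) + l)/3 = -(-3 + l)/3 = 1 - l/3)
U(H) = -3*H
o = -2 (o = 19 - 21 = -2)
K(P) = (16 + P)/(-2 + P) (K(P) = (P + 16)/(P - 2) = (16 + P)/(-2 + P))
(U(-14) - 4171)*(1172 + K(L(9))) = (-3*(-14) - 4171)*(1172 + (16 + (1 - ⅓*9))/(-2 + (1 - ⅓*9))) = (42 - 4171)*(1172 + (16 + (1 - 3))/(-2 + (1 - 3))) = -4129*(1172 + (16 - 2)/(-2 - 2)) = -4129*(1172 + 14/(-4)) = -4129*(1172 - ¼*14) = -4129*(1172 - 7/2) = -4129*2337/2 = -9649473/2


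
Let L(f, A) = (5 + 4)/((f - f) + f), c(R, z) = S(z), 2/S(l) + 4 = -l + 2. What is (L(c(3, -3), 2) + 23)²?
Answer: 3025/4 ≈ 756.25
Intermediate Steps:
S(l) = 2/(-2 - l) (S(l) = 2/(-4 + (-l + 2)) = 2/(-4 + (2 - l)) = 2/(-2 - l))
c(R, z) = -2/(2 + z)
L(f, A) = 9/f (L(f, A) = 9/(0 + f) = 9/f)
(L(c(3, -3), 2) + 23)² = (9/((-2/(2 - 3))) + 23)² = (9/((-2/(-1))) + 23)² = (9/((-2*(-1))) + 23)² = (9/2 + 23)² = (55/2)² = 3025/4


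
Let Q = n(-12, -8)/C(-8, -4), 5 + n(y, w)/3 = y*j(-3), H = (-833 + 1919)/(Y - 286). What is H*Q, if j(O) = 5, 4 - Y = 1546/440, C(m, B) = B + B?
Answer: -5823675/62813 ≈ -92.714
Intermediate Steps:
C(m, B) = 2*B
Y = 107/220 (Y = 4 - 1546/440 = 4 - 1*773/220 = 4 - 773/220 = 107/220 ≈ 0.48636)
H = -238920/62813 (H = (-833 + 1919)/(107/220 - 286) = 1086/(-62813/220) = 1086*(-220/62813) = -238920/62813 ≈ -3.8037)
n(y, w) = -15 + 15*y (n(y, w) = -15 + 3*(y*5) = -15 + 3*(5*y) = -15 + 15*y)
Q = 195/8 (Q = (-15 + 15*(-12))/((2*(-4))) = (-15 - 180)/(-8) = -195*(-⅛) = 195/8 ≈ 24.375)
H*Q = -238920/62813*195/8 = -5823675/62813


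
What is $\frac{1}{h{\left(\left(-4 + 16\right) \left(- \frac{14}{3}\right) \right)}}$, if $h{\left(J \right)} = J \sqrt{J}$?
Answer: $\frac{i \sqrt{14}}{1568} \approx 0.0023863 i$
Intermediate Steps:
$h{\left(J \right)} = J^{\frac{3}{2}}$
$\frac{1}{h{\left(\left(-4 + 16\right) \left(- \frac{14}{3}\right) \right)}} = \frac{1}{\left(\left(-4 + 16\right) \left(- \frac{14}{3}\right)\right)^{\frac{3}{2}}} = \frac{1}{\left(12 \left(\left(-14\right) \frac{1}{3}\right)\right)^{\frac{3}{2}}} = \frac{1}{\left(12 \left(- \frac{14}{3}\right)\right)^{\frac{3}{2}}} = \frac{1}{\left(-56\right)^{\frac{3}{2}}} = \frac{1}{\left(-112\right) i \sqrt{14}} = \frac{i \sqrt{14}}{1568}$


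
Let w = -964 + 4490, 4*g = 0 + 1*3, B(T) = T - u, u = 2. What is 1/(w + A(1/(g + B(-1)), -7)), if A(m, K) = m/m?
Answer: 1/3527 ≈ 0.00028353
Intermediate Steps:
B(T) = -2 + T (B(T) = T - 1*2 = T - 2 = -2 + T)
g = ¾ (g = (0 + 1*3)/4 = (0 + 3)/4 = (¼)*3 = ¾ ≈ 0.75000)
w = 3526
A(m, K) = 1
1/(w + A(1/(g + B(-1)), -7)) = 1/(3526 + 1) = 1/3527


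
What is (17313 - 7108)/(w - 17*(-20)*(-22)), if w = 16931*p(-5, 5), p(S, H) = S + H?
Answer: -2041/1496 ≈ -1.3643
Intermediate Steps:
p(S, H) = H + S
w = 0 (w = 16931*(5 - 5) = 16931*0 = 0)
(17313 - 7108)/(w - 17*(-20)*(-22)) = (17313 - 7108)/(0 - 17*(-20)*(-22)) = 10205/(0 + 340*(-22)) = 10205/(0 - 7480) = 10205/(-7480) = 10205*(-1/7480) = -2041/1496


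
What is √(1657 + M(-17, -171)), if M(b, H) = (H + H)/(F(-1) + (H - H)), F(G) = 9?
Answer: √1619 ≈ 40.237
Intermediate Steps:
M(b, H) = 2*H/9 (M(b, H) = (H + H)/(9 + (H - H)) = (2*H)/(9 + 0) = (2*H)/9 = (2*H)*(⅑) = 2*H/9)
√(1657 + M(-17, -171)) = √(1657 + (2/9)*(-171)) = √(1657 - 38) = √1619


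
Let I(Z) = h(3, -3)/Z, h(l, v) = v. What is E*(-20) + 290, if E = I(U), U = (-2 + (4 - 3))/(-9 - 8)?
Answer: 1310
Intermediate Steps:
U = 1/17 (U = (-2 + 1)/(-17) = -1*(-1/17) = 1/17 ≈ 0.058824)
I(Z) = -3/Z
E = -51 (E = -3/1/17 = -3*17 = -51)
E*(-20) + 290 = -51*(-20) + 290 = 1020 + 290 = 1310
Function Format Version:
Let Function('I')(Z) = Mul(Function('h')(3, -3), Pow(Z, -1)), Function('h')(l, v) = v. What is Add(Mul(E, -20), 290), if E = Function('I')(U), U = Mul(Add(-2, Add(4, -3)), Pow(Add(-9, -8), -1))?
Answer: 1310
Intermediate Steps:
U = Rational(1, 17) (U = Mul(Add(-2, 1), Pow(-17, -1)) = Mul(-1, Rational(-1, 17)) = Rational(1, 17) ≈ 0.058824)
Function('I')(Z) = Mul(-3, Pow(Z, -1))
E = -51 (E = Mul(-3, Pow(Rational(1, 17), -1)) = Mul(-3, 17) = -51)
Add(Mul(E, -20), 290) = Add(Mul(-51, -20), 290) = Add(1020, 290) = 1310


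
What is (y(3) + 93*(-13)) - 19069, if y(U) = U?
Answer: -20275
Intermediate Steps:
(y(3) + 93*(-13)) - 19069 = (3 + 93*(-13)) - 19069 = (3 - 1209) - 19069 = -1206 - 19069 = -20275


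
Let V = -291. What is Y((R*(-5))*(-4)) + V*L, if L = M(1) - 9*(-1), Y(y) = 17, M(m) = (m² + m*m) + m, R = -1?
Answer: -3475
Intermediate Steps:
M(m) = m + 2*m² (M(m) = (m² + m²) + m = 2*m² + m = m + 2*m²)
L = 12 (L = 1*(1 + 2*1) - 9*(-1) = 1*(1 + 2) + 9 = 1*3 + 9 = 3 + 9 = 12)
Y((R*(-5))*(-4)) + V*L = 17 - 291*12 = 17 - 3492 = -3475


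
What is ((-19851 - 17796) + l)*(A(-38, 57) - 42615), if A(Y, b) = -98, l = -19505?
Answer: 2441133376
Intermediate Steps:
((-19851 - 17796) + l)*(A(-38, 57) - 42615) = ((-19851 - 17796) - 19505)*(-98 - 42615) = (-37647 - 19505)*(-42713) = -57152*(-42713) = 2441133376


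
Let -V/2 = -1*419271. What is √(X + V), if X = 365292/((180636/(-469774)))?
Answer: 2*I*√6314047113306/15053 ≈ 333.86*I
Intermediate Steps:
V = 838542 (V = -(-2)*419271 = -2*(-419271) = 838542)
X = -14300390334/15053 (X = 365292/((180636*(-1/469774))) = 365292/(-90318/234887) = 365292*(-234887/90318) = -14300390334/15053 ≈ -9.5000e+5)
√(X + V) = √(-14300390334/15053 + 838542) = √(-1677817608/15053) = 2*I*√6314047113306/15053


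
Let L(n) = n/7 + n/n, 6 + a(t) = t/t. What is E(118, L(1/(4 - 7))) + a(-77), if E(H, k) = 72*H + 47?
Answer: 8538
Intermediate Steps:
a(t) = -5 (a(t) = -6 + t/t = -6 + 1 = -5)
L(n) = 1 + n/7 (L(n) = n*(⅐) + 1 = n/7 + 1 = 1 + n/7)
E(H, k) = 47 + 72*H
E(118, L(1/(4 - 7))) + a(-77) = (47 + 72*118) - 5 = (47 + 8496) - 5 = 8543 - 5 = 8538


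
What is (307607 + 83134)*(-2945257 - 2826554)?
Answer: -2255283201951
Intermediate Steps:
(307607 + 83134)*(-2945257 - 2826554) = 390741*(-5771811) = -2255283201951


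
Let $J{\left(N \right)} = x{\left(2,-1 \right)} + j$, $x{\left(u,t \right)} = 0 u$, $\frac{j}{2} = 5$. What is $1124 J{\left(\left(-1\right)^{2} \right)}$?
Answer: $11240$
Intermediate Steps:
$j = 10$ ($j = 2 \cdot 5 = 10$)
$x{\left(u,t \right)} = 0$
$J{\left(N \right)} = 10$ ($J{\left(N \right)} = 0 + 10 = 10$)
$1124 J{\left(\left(-1\right)^{2} \right)} = 1124 \cdot 10 = 11240$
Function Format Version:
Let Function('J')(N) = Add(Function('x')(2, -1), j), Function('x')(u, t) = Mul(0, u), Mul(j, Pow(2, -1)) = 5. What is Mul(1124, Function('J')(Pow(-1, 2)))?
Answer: 11240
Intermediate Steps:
j = 10 (j = Mul(2, 5) = 10)
Function('x')(u, t) = 0
Function('J')(N) = 10 (Function('J')(N) = Add(0, 10) = 10)
Mul(1124, Function('J')(Pow(-1, 2))) = Mul(1124, 10) = 11240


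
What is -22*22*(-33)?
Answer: 15972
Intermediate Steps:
-22*22*(-33) = -484*(-33) = 15972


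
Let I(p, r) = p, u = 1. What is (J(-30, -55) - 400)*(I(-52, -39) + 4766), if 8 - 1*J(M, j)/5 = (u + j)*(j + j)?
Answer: -141702840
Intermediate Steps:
J(M, j) = 40 - 10*j*(1 + j) (J(M, j) = 40 - 5*(1 + j)*(j + j) = 40 - 5*(1 + j)*2*j = 40 - 10*j*(1 + j))
(J(-30, -55) - 400)*(I(-52, -39) + 4766) = ((40 - 10*(-55) - 10*(-55)²) - 400)*(-52 + 4766) = ((40 + 550 - 10*3025) - 400)*4714 = ((40 + 550 - 30250) - 400)*4714 = (-29660 - 400)*4714 = -30060*4714 = -141702840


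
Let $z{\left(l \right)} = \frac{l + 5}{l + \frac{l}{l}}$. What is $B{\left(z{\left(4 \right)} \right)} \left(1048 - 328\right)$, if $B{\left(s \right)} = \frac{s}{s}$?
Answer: $720$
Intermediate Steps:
$z{\left(l \right)} = \frac{5 + l}{1 + l}$ ($z{\left(l \right)} = \frac{5 + l}{l + 1} = \frac{5 + l}{1 + l}$)
$B{\left(s \right)} = 1$
$B{\left(z{\left(4 \right)} \right)} \left(1048 - 328\right) = 1 \left(1048 - 328\right) = 1 \cdot 720 = 720$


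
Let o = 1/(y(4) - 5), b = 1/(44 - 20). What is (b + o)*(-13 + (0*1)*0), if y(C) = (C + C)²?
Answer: -1079/1416 ≈ -0.76201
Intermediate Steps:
y(C) = 4*C² (y(C) = (2*C)² = 4*C²)
b = 1/24 ≈ 0.041667
o = 1/59 (o = 1/(4*4² - 5) = 1/(4*16 - 5) = 1/(64 - 5) = 1/59 ≈ 0.016949)
(b + o)*(-13 + (0*1)*0) = (1/24 + 1/59)*(-13 + (0*1)*0) = 83*(-13 + 0*0)/1416 = 83*(-13 + 0)/1416 = (83/1416)*(-13) = -1079/1416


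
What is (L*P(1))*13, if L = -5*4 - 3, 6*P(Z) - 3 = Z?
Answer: -598/3 ≈ -199.33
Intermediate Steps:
P(Z) = ½ + Z/6
L = -23 (L = -20 - 3 = -23)
(L*P(1))*13 = -23*(½ + (⅙)*1)*13 = -23*(½ + ⅙)*13 = -23*⅔*13 = -46/3*13 = -598/3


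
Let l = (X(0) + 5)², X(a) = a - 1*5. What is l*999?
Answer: 0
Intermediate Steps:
X(a) = -5 + a (X(a) = a - 5 = -5 + a)
l = 0 (l = ((-5 + 0) + 5)² = (-5 + 5)² = 0² = 0)
l*999 = 0*999 = 0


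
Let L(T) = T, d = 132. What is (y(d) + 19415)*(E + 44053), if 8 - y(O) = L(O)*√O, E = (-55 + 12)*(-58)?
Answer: 904082381 - 12288408*√33 ≈ 8.3349e+8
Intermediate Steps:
E = 2494 (E = -43*(-58) = 2494)
y(O) = 8 - O^(3/2) (y(O) = 8 - O*√O = 8 - O^(3/2))
(y(d) + 19415)*(E + 44053) = ((8 - 132^(3/2)) + 19415)*(2494 + 44053) = ((8 - 264*√33) + 19415)*46547 = (19423 - 264*√33)*46547 = 904082381 - 12288408*√33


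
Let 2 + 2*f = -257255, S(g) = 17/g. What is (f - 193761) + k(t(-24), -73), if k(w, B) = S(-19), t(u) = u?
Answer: -12250835/38 ≈ -3.2239e+5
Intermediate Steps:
f = -257257/2 (f = -1 + (½)*(-257255) = -1 - 257255/2 = -257257/2 ≈ -1.2863e+5)
k(w, B) = -17/19 (k(w, B) = 17/(-19) = 17*(-1/19) = -17/19)
(f - 193761) + k(t(-24), -73) = (-257257/2 - 193761) - 17/19 = -644779/2 - 17/19 = -12250835/38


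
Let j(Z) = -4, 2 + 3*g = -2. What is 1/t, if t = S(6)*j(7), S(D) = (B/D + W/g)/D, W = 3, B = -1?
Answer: 18/29 ≈ 0.62069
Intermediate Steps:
g = -4/3 (g = -⅔ + (⅓)*(-2) = -⅔ - ⅔ = -4/3 ≈ -1.3333)
S(D) = (-9/4 - 1/D)/D (S(D) = (-1/D + 3/(-4/3))/D = (-1/D + 3*(-¾))/D = (-1/D - 9/4)/D = (-9/4 - 1/D)/D)
t = 29/18 (t = ((¼)*(-4 - 9*6)/6²)*(-4) = ((¼)*(1/36)*(-4 - 54))*(-4) = ((¼)*(1/36)*(-58))*(-4) = -29/72*(-4) = 29/18 ≈ 1.6111)
1/t = 1/(29/18) = 18/29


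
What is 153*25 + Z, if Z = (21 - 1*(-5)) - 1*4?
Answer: 3847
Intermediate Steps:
Z = 22 (Z = (21 + 5) - 4 = 26 - 4 = 22)
153*25 + Z = 153*25 + 22 = 3825 + 22 = 3847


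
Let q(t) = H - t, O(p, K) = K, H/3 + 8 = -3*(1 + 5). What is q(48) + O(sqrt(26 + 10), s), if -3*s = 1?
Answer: -379/3 ≈ -126.33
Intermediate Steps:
s = -1/3 (s = -1/3*1 = -1/3 ≈ -0.33333)
H = -78 (H = -24 + 3*(-3*(1 + 5)) = -24 + 3*(-3*6) = -24 + 3*(-18) = -24 - 54 = -78)
q(t) = -78 - t
q(48) + O(sqrt(26 + 10), s) = (-78 - 1*48) - 1/3 = (-78 - 48) - 1/3 = -126 - 1/3 = -379/3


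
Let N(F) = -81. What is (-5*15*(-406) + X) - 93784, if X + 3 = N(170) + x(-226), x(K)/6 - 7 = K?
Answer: -64732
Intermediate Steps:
x(K) = 42 + 6*K
X = -1398 (X = -3 + (-81 + (42 + 6*(-226))) = -3 + (-81 + (42 - 1356)) = -3 + (-81 - 1314) = -3 - 1395 = -1398)
(-5*15*(-406) + X) - 93784 = (-5*15*(-406) - 1398) - 93784 = (-75*(-406) - 1398) - 93784 = (30450 - 1398) - 93784 = 29052 - 93784 = -64732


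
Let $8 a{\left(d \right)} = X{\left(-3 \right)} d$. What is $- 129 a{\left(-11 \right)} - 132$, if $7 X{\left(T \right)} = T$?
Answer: $- \frac{11649}{56} \approx -208.02$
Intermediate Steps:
$X{\left(T \right)} = \frac{T}{7}$
$a{\left(d \right)} = - \frac{3 d}{56}$ ($a{\left(d \right)} = \frac{\frac{1}{7} \left(-3\right) d}{8} = \frac{\left(- \frac{3}{7}\right) d}{8} = - \frac{3 d}{56}$)
$- 129 a{\left(-11 \right)} - 132 = - 129 \left(\left(- \frac{3}{56}\right) \left(-11\right)\right) - 132 = \left(-129\right) \frac{33}{56} - 132 = - \frac{4257}{56} - 132 = - \frac{11649}{56}$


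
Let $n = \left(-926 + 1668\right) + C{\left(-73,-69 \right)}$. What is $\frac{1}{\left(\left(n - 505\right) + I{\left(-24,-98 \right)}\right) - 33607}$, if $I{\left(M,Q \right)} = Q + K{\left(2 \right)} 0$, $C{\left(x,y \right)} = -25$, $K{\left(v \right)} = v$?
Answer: $- \frac{1}{33493} \approx -2.9857 \cdot 10^{-5}$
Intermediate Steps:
$I{\left(M,Q \right)} = Q$ ($I{\left(M,Q \right)} = Q + 2 \cdot 0 = Q + 0 = Q$)
$n = 717$ ($n = \left(-926 + 1668\right) - 25 = 742 - 25 = 717$)
$\frac{1}{\left(\left(n - 505\right) + I{\left(-24,-98 \right)}\right) - 33607} = \frac{1}{\left(\left(717 - 505\right) - 98\right) - 33607} = \frac{1}{\left(212 - 98\right) - 33607} = \frac{1}{114 - 33607} = \frac{1}{-33493} = - \frac{1}{33493}$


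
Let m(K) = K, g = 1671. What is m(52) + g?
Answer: 1723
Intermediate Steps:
m(52) + g = 52 + 1671 = 1723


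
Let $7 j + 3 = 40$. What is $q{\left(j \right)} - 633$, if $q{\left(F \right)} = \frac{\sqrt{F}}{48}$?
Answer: $-633 + \frac{\sqrt{259}}{336} \approx -632.95$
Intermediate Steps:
$j = \frac{37}{7}$ ($j = - \frac{3}{7} + \frac{1}{7} \cdot 40 = - \frac{3}{7} + \frac{40}{7} = \frac{37}{7} \approx 5.2857$)
$q{\left(F \right)} = \frac{\sqrt{F}}{48}$
$q{\left(j \right)} - 633 = \frac{\sqrt{\frac{37}{7}}}{48} - 633 = \frac{\frac{1}{7} \sqrt{259}}{48} - 633 = \frac{\sqrt{259}}{336} - 633 = -633 + \frac{\sqrt{259}}{336}$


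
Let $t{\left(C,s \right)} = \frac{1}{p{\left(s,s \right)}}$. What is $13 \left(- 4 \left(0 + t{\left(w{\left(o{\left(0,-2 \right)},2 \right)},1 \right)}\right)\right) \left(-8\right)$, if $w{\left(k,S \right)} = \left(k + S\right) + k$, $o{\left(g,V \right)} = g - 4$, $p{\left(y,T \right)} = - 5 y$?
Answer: $- \frac{416}{5} \approx -83.2$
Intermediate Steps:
$o{\left(g,V \right)} = -4 + g$ ($o{\left(g,V \right)} = g - 4 = -4 + g$)
$w{\left(k,S \right)} = S + 2 k$ ($w{\left(k,S \right)} = \left(S + k\right) + k = S + 2 k$)
$t{\left(C,s \right)} = - \frac{1}{5 s}$ ($t{\left(C,s \right)} = \frac{1}{\left(-5\right) s} = - \frac{1}{5 s}$)
$13 \left(- 4 \left(0 + t{\left(w{\left(o{\left(0,-2 \right)},2 \right)},1 \right)}\right)\right) \left(-8\right) = 13 \left(- 4 \left(0 - \frac{1}{5 \cdot 1}\right)\right) \left(-8\right) = 13 \left(- 4 \left(0 - \frac{1}{5}\right)\right) \left(-8\right) = 13 \left(\left(-4\right) \left(- \frac{1}{5}\right)\right) \left(-8\right) = 13 \cdot \frac{4}{5} \left(-8\right) = \frac{52}{5} \left(-8\right) = - \frac{416}{5}$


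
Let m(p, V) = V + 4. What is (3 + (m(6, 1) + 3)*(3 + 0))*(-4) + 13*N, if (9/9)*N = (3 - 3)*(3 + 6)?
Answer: -108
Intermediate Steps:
m(p, V) = 4 + V
N = 0 (N = (3 - 3)*(3 + 6) = 0*9 = 0)
(3 + (m(6, 1) + 3)*(3 + 0))*(-4) + 13*N = (3 + ((4 + 1) + 3)*(3 + 0))*(-4) + 13*0 = (3 + (5 + 3)*3)*(-4) + 0 = (3 + 8*3)*(-4) + 0 = (3 + 24)*(-4) + 0 = 27*(-4) + 0 = -108 + 0 = -108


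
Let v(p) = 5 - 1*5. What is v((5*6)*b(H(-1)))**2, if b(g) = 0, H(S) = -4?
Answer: 0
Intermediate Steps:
v(p) = 0 (v(p) = 5 - 5 = 0)
v((5*6)*b(H(-1)))**2 = 0**2 = 0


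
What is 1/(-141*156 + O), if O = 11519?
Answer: -1/10477 ≈ -9.5447e-5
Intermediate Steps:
1/(-141*156 + O) = 1/(-141*156 + 11519) = 1/(-21996 + 11519) = 1/(-10477) = -1/10477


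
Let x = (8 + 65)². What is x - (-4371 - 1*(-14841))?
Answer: -5141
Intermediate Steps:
x = 5329 (x = 73² = 5329)
x - (-4371 - 1*(-14841)) = 5329 - (-4371 - 1*(-14841)) = 5329 - (-4371 + 14841) = 5329 - 1*10470 = 5329 - 10470 = -5141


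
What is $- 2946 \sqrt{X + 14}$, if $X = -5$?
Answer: $-8838$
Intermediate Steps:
$- 2946 \sqrt{X + 14} = - 2946 \sqrt{-5 + 14} = - 2946 \sqrt{9} = \left(-2946\right) 3 = -8838$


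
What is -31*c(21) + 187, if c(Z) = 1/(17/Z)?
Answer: 2528/17 ≈ 148.71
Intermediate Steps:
c(Z) = Z/17
-31*c(21) + 187 = -31*21/17 + 187 = -651/17 + 187 = 2528/17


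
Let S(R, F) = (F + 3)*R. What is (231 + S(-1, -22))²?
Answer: 62500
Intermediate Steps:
S(R, F) = R*(3 + F) (S(R, F) = (3 + F)*R = R*(3 + F))
(231 + S(-1, -22))² = (231 - (3 - 22))² = (231 - 1*(-19))² = (231 + 19)² = 250² = 62500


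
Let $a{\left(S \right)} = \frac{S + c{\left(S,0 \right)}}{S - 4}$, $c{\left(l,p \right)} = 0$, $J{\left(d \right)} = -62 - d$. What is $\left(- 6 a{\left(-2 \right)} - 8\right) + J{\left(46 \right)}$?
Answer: $-118$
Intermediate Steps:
$a{\left(S \right)} = \frac{S}{-4 + S}$ ($a{\left(S \right)} = \frac{S + 0}{S - 4} = \frac{S}{-4 + S}$)
$\left(- 6 a{\left(-2 \right)} - 8\right) + J{\left(46 \right)} = \left(- 6 \left(- \frac{2}{-4 - 2}\right) - 8\right) - 108 = \left(- 6 \left(- \frac{2}{-6}\right) - 8\right) - 108 = \left(- 6 \left(\left(-2\right) \left(- \frac{1}{6}\right)\right) - 8\right) - 108 = \left(\left(-6\right) \frac{1}{3} - 8\right) - 108 = \left(-2 - 8\right) - 108 = -10 - 108 = -118$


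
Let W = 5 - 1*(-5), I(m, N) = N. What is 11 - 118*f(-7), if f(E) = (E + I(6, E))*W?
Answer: 16531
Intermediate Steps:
W = 10 (W = 5 + 5 = 10)
f(E) = 20*E (f(E) = (E + E)*10 = (2*E)*10 = 20*E)
11 - 118*f(-7) = 11 - 2360*(-7) = 11 - 118*(-140) = 11 + 16520 = 16531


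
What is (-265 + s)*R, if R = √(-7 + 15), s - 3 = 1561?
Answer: 2598*√2 ≈ 3674.1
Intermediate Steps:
s = 1564 (s = 3 + 1561 = 1564)
R = 2*√2 (R = √8 = 2*√2 ≈ 2.8284)
(-265 + s)*R = (-265 + 1564)*(2*√2) = 1299*(2*√2) = 2598*√2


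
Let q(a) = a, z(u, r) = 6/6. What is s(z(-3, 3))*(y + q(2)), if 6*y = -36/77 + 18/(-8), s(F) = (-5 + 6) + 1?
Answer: 953/308 ≈ 3.0942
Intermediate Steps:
z(u, r) = 1 (z(u, r) = 6*(1/6) = 1)
s(F) = 2 (s(F) = 1 + 1 = 2)
y = -279/616 (y = (-36/77 + 18/(-8))/6 = (-36*1/77 + 18*(-1/8))/6 = (-36/77 - 9/4)/6 = (1/6)*(-837/308) = -279/616 ≈ -0.45292)
s(z(-3, 3))*(y + q(2)) = 2*(-279/616 + 2) = 2*(953/616) = 953/308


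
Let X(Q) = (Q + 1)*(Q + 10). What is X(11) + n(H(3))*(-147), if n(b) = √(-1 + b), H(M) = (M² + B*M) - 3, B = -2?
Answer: 252 - 147*I ≈ 252.0 - 147.0*I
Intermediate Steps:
H(M) = -3 + M² - 2*M (H(M) = (M² - 2*M) - 3 = -3 + M² - 2*M)
X(Q) = (1 + Q)*(10 + Q)
X(11) + n(H(3))*(-147) = (10 + 11² + 11*11) + √(-1 + (-3 + 3² - 2*3))*(-147) = (10 + 121 + 121) + √(-1 + (-3 + 9 - 6))*(-147) = 252 + √(-1 + 0)*(-147) = 252 + √(-1)*(-147) = 252 + I*(-147) = 252 - 147*I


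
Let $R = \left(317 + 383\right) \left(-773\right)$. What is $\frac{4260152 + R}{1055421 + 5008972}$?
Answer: $\frac{3719052}{6064393} \approx 0.61326$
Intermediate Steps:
$R = -541100$ ($R = 700 \left(-773\right) = -541100$)
$\frac{4260152 + R}{1055421 + 5008972} = \frac{4260152 - 541100}{1055421 + 5008972} = \frac{3719052}{6064393}$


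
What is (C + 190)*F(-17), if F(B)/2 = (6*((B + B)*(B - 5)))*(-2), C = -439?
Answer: 4470048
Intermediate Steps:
F(B) = -48*B*(-5 + B) (F(B) = 2*((6*((B + B)*(B - 5)))*(-2)) = 2*((6*((2*B)*(-5 + B)))*(-2)) = 2*((6*(2*B*(-5 + B)))*(-2)) = 2*((12*B*(-5 + B))*(-2)) = 2*(-24*B*(-5 + B)) = -48*B*(-5 + B))
(C + 190)*F(-17) = (-439 + 190)*(48*(-17)*(5 - 1*(-17))) = -11952*(-17)*(5 + 17) = -11952*(-17)*22 = -249*(-17952) = 4470048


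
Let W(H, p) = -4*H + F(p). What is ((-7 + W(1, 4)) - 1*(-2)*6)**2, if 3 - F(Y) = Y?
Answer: 0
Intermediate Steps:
F(Y) = 3 - Y
W(H, p) = 3 - p - 4*H (W(H, p) = -4*H + (3 - p) = 3 - p - 4*H)
((-7 + W(1, 4)) - 1*(-2)*6)**2 = ((-7 + (3 - 1*4 - 4*1)) - 1*(-2)*6)**2 = ((-7 + (3 - 4 - 4)) + 2*6)**2 = ((-7 - 5) + 12)**2 = (-12 + 12)**2 = 0**2 = 0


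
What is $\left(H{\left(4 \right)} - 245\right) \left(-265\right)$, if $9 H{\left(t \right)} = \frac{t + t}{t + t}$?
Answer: $\frac{584060}{9} \approx 64896.0$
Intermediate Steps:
$H{\left(t \right)} = \frac{1}{9}$ ($H{\left(t \right)} = \frac{\left(t + t\right) \frac{1}{t + t}}{9} = \frac{2 t \frac{1}{2 t}}{9} = \frac{1}{9} \cdot 1 = \frac{1}{9}$)
$\left(H{\left(4 \right)} - 245\right) \left(-265\right) = \left(\frac{1}{9} - 245\right) \left(-265\right) = \left(- \frac{2204}{9}\right) \left(-265\right) = \frac{584060}{9}$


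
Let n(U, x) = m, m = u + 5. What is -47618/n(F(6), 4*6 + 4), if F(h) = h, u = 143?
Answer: -23809/74 ≈ -321.74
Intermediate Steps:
m = 148 (m = 143 + 5 = 148)
n(U, x) = 148
-47618/n(F(6), 4*6 + 4) = -47618/148 = -47618*1/148 = -23809/74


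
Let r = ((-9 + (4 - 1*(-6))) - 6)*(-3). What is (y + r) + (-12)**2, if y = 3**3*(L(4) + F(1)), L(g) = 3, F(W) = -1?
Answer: 213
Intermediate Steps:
r = 15 (r = ((-9 + (4 + 6)) - 6)*(-3) = ((-9 + 10) - 6)*(-3) = (1 - 6)*(-3) = -5*(-3) = 15)
y = 54 (y = 3**3*(3 - 1) = 27*2 = 54)
(y + r) + (-12)**2 = (54 + 15) + (-12)**2 = 69 + 144 = 213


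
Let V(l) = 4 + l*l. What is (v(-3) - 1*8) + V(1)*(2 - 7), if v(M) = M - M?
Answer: -33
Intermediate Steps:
v(M) = 0
V(l) = 4 + l²
(v(-3) - 1*8) + V(1)*(2 - 7) = (0 - 1*8) + (4 + 1²)*(2 - 7) = (0 - 8) + (4 + 1)*(-5) = -8 + 5*(-5) = -8 - 25 = -33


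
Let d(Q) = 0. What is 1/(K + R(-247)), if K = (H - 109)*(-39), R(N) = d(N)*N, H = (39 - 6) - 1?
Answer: 1/3003 ≈ 0.00033300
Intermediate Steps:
H = 32 (H = 33 - 1 = 32)
R(N) = 0 (R(N) = 0*N = 0)
K = 3003 (K = (32 - 109)*(-39) = -77*(-39) = 3003)
1/(K + R(-247)) = 1/(3003 + 0) = 1/3003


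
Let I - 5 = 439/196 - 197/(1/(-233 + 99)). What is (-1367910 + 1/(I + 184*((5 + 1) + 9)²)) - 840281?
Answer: -29346476372761/13289827 ≈ -2.2082e+6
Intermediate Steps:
I = 5175427/196 (I = 5 + (439/196 - 197/(1/(-233 + 99))) = 5 + (439*(1/196) - 197/(1/(-134))) = 5 + (439/196 - 197/(-1/134)) = 5 + (439/196 - 197*(-134)) = 5 + (439/196 + 26398) = 5 + 5174447/196 = 5175427/196 ≈ 26405.)
(-1367910 + 1/(I + 184*((5 + 1) + 9)²)) - 840281 = (-1367910 + 1/(5175427/196 + 184*((5 + 1) + 9)²)) - 840281 = (-1367910 + 1/(5175427/196 + 184*(6 + 9)²)) - 840281 = (-1367910 + 1/(5175427/196 + 184*15²)) - 840281 = (-1367910 + 1/(5175427/196 + 184*225)) - 840281 = (-1367910 + 1/(5175427/196 + 41400)) - 840281 = (-1367910 + 1/(13289827/196)) - 840281 = (-1367910 + 196/13289827) - 840281 = -18179287251374/13289827 - 840281 = -29346476372761/13289827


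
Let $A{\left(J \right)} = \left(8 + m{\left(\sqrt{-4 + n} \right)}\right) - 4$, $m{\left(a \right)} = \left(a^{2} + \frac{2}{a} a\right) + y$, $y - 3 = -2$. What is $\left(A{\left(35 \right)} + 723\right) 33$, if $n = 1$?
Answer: $23991$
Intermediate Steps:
$y = 1$ ($y = 3 - 2 = 1$)
$m{\left(a \right)} = 3 + a^{2}$ ($m{\left(a \right)} = \left(a^{2} + \frac{2}{a} a\right) + 1 = \left(a^{2} + 2\right) + 1 = \left(2 + a^{2}\right) + 1 = 3 + a^{2}$)
$A{\left(J \right)} = 4$ ($A{\left(J \right)} = \left(8 + \left(3 + \left(\sqrt{-4 + 1}\right)^{2}\right)\right) - 4 = \left(8 + \left(3 + \left(\sqrt{-3}\right)^{2}\right)\right) - 4 = \left(8 + \left(3 + \left(i \sqrt{3}\right)^{2}\right)\right) - 4 = \left(8 + \left(3 - 3\right)\right) - 4 = \left(8 + 0\right) - 4 = 8 - 4 = 4$)
$\left(A{\left(35 \right)} + 723\right) 33 = \left(4 + 723\right) 33 = 727 \cdot 33 = 23991$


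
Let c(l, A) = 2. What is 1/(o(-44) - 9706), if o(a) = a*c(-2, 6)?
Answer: -1/9794 ≈ -0.00010210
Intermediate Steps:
o(a) = 2*a (o(a) = a*2 = 2*a)
1/(o(-44) - 9706) = 1/(2*(-44) - 9706) = 1/(-88 - 9706) = 1/(-9794) = -1/9794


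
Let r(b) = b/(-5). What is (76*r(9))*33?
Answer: -22572/5 ≈ -4514.4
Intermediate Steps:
r(b) = -b/5 (r(b) = b*(-⅕) = -b/5)
(76*r(9))*33 = (76*(-⅕*9))*33 = (76*(-9/5))*33 = -684/5*33 = -22572/5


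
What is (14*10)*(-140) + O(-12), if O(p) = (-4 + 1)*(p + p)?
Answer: -19528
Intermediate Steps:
O(p) = -6*p
(14*10)*(-140) + O(-12) = (14*10)*(-140) - 6*(-12) = 140*(-140) + 72 = -19600 + 72 = -19528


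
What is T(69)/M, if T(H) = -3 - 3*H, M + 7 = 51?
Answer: -105/22 ≈ -4.7727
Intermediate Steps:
M = 44 (M = -7 + 51 = 44)
T(69)/M = (-3 - 3*69)/44 = (-3 - 207)*(1/44) = -210*1/44 = -105/22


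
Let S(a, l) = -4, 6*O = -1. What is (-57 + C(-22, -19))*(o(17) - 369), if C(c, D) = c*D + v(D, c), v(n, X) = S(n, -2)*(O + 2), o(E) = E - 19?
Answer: -393631/3 ≈ -1.3121e+5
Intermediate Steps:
O = -⅙ (O = (⅙)*(-1) = -⅙ ≈ -0.16667)
o(E) = -19 + E
v(n, X) = -22/3 (v(n, X) = -4*(-⅙ + 2) = -4*11/6 = -22/3)
C(c, D) = -22/3 + D*c (C(c, D) = c*D - 22/3 = D*c - 22/3 = -22/3 + D*c)
(-57 + C(-22, -19))*(o(17) - 369) = (-57 + (-22/3 - 19*(-22)))*((-19 + 17) - 369) = (-57 + (-22/3 + 418))*(-2 - 369) = (-57 + 1232/3)*(-371) = (1061/3)*(-371) = -393631/3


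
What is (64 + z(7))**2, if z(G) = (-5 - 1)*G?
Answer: 484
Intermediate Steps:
z(G) = -6*G
(64 + z(7))**2 = (64 - 6*7)**2 = (64 - 42)**2 = 22**2 = 484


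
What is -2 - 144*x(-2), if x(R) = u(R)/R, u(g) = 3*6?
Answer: 1294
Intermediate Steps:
u(g) = 18
x(R) = 18/R
-2 - 144*x(-2) = -2 - 2592/(-2) = -2 - 2592*(-1)/2 = -2 - 144*(-9) = -2 + 1296 = 1294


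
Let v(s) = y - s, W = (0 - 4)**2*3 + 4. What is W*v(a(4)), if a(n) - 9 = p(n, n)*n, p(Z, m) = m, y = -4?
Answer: -1508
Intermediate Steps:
a(n) = 9 + n**2 (a(n) = 9 + n*n = 9 + n**2)
W = 52 (W = (-4)**2*3 + 4 = 16*3 + 4 = 48 + 4 = 52)
v(s) = -4 - s
W*v(a(4)) = 52*(-4 - (9 + 4**2)) = 52*(-4 - (9 + 16)) = 52*(-4 - 1*25) = 52*(-4 - 25) = 52*(-29) = -1508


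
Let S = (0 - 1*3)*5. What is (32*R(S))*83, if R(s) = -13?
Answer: -34528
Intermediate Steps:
S = -15 (S = (0 - 3)*5 = -3*5 = -15)
(32*R(S))*83 = (32*(-13))*83 = -416*83 = -34528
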